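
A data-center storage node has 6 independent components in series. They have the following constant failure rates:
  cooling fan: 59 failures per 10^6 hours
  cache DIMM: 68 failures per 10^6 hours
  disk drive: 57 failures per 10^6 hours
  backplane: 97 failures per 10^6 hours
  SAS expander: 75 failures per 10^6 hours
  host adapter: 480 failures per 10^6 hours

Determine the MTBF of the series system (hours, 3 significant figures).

Series of exponential components: λ_sys = Σ λ_i
λ_sys = 0.000059 + 0.000068 + 0.000057 + 0.000097 + 0.000075 + 0.00048 = 8.3600e-04 /h
MTBF = 1 / λ_sys = 1200 h

1200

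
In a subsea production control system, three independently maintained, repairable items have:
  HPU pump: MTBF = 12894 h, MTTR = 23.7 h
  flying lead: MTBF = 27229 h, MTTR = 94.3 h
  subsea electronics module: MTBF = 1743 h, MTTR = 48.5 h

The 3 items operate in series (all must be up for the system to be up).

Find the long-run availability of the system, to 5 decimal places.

0.96779

A(HPU pump) = MTBF/(MTBF+MTTR) = 12894/(12894+23.7) = 0.998165
A(flying lead) = MTBF/(MTBF+MTTR) = 27229/(27229+94.3) = 0.996549
A(subsea electronics module) = MTBF/(MTBF+MTTR) = 1743/(1743+48.5) = 0.972928
Series availability: 0.998165 × 0.996549 × 0.972928 = 0.96779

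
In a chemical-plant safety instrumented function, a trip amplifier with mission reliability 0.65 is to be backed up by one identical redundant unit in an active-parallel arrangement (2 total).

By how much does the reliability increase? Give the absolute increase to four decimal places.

0.2275

R_before = 0.65
R_after = 1 − (1 − 0.65)^2 = 0.8775
ΔR = 0.8775 − 0.65 = 0.2275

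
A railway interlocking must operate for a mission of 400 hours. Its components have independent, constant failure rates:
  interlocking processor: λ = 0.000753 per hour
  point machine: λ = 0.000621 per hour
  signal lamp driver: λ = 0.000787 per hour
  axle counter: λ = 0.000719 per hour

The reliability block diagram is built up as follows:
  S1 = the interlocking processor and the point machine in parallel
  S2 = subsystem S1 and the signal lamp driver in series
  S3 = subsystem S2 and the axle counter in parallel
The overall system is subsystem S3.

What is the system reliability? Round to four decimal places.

R(interlocking processor) = exp(−0.000753 × 400) = 0.739930
R(point machine) = exp(−0.000621 × 400) = 0.780048
R(signal lamp driver) = exp(−0.000787 × 400) = 0.729935
R(axle counter) = exp(−0.000719 × 400) = 0.750062
Parallel (interlocking processor and point machine): 1 − (1 − 0.739930)(1 − 0.780048) = 0.942797
Series ([0.942797] and signal lamp driver): 0.942797 × 0.729935 = 0.688181
Parallel ([0.688181] and axle counter): 1 − (1 − 0.688181)(1 − 0.750062) = 0.9221

0.9221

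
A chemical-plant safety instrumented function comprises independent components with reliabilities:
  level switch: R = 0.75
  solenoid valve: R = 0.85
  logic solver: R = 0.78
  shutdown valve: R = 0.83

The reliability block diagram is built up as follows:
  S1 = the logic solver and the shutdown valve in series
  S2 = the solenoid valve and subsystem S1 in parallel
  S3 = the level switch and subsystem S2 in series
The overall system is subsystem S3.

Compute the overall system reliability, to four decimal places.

Series (logic solver and shutdown valve): 0.780000 × 0.830000 = 0.647400
Parallel (solenoid valve and [0.647400]): 1 − (1 − 0.850000)(1 − 0.647400) = 0.947110
Series (level switch and [0.947110]): 0.750000 × 0.947110 = 0.7103

0.7103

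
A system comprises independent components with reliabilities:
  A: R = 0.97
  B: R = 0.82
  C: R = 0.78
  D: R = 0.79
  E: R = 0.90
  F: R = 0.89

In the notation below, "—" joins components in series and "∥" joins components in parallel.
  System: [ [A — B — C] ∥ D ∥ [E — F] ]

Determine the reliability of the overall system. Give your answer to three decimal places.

0.984

Series (A, B, and C): 0.97000 × 0.82000 × 0.78000 = 0.62041
Series (E and F): 0.90000 × 0.89000 = 0.80100
Parallel ([0.62041], D, and [0.80100]): 1 − (1 − 0.62041)(1 − 0.79000)(1 − 0.80100) = 0.984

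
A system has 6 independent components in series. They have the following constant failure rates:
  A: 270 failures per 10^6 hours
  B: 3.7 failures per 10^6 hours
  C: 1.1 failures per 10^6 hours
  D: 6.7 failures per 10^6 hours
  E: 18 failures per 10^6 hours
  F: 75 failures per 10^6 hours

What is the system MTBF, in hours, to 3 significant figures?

2670

Series of exponential components: λ_sys = Σ λ_i
λ_sys = 0.00027 + 0.0000037 + 0.0000011 + 0.0000067 + 0.000018 + 0.000075 = 3.7450e-04 /h
MTBF = 1 / λ_sys = 2670 h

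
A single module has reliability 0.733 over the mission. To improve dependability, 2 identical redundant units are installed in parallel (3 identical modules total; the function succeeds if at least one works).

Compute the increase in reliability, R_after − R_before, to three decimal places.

R_before = 0.733
R_after = 1 − (1 − 0.733)^3 = 0.981
ΔR = 0.981 − 0.733 = 0.248

0.248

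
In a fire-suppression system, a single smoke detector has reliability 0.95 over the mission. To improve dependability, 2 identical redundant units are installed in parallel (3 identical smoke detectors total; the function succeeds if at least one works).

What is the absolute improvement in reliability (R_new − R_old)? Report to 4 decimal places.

R_before = 0.95
R_after = 1 − (1 − 0.95)^3 = 0.9999
ΔR = 0.9999 − 0.95 = 0.0499

0.0499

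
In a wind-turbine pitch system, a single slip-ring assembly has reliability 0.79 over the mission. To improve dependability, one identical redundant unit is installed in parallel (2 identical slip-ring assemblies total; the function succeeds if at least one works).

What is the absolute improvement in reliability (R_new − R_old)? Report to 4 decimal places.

R_before = 0.79
R_after = 1 − (1 − 0.79)^2 = 0.9559
ΔR = 0.9559 − 0.79 = 0.1659

0.1659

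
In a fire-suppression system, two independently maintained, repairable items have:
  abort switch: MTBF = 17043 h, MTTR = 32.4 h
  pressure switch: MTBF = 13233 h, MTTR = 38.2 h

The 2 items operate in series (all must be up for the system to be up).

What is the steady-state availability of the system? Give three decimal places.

A(abort switch) = MTBF/(MTBF+MTTR) = 17043/(17043+32.4) = 0.998103
A(pressure switch) = MTBF/(MTBF+MTTR) = 13233/(13233+38.2) = 0.997122
Series availability: 0.998103 × 0.997122 = 0.995

0.995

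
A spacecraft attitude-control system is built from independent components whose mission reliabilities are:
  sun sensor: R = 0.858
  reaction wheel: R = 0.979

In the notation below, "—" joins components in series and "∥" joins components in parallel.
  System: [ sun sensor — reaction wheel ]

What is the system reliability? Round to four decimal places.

Series (sun sensor and reaction wheel): 0.858000 × 0.979000 = 0.8400

0.8400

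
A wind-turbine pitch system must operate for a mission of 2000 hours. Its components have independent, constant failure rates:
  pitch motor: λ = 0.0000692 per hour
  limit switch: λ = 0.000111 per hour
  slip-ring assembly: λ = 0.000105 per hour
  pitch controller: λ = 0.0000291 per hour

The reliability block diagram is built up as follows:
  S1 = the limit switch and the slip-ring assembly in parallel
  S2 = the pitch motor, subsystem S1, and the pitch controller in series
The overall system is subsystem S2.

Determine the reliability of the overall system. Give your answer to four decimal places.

R(pitch motor) = exp(−0.0000692 × 2000) = 0.870750
R(limit switch) = exp(−0.000111 × 2000) = 0.800915
R(slip-ring assembly) = exp(−0.000105 × 2000) = 0.810584
R(pitch controller) = exp(−0.0000291 × 2000) = 0.943461
Parallel (limit switch and slip-ring assembly): 1 − (1 − 0.800915)(1 − 0.810584) = 0.962290
Series (pitch motor, [0.962290], and pitch controller): 0.870750 × 0.962290 × 0.943461 = 0.7905

0.7905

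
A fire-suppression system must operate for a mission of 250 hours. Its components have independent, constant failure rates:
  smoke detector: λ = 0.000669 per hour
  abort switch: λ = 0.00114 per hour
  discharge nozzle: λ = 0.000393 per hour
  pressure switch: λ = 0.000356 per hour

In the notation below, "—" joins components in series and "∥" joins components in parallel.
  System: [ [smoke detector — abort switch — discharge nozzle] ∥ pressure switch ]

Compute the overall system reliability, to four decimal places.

0.9640

R(smoke detector) = exp(−0.000669 × 250) = 0.845988
R(abort switch) = exp(−0.00114 × 250) = 0.752014
R(discharge nozzle) = exp(−0.000393 × 250) = 0.906422
R(pressure switch) = exp(−0.000356 × 250) = 0.914846
Series (smoke detector, abort switch, and discharge nozzle): 0.845988 × 0.752014 × 0.906422 = 0.576661
Parallel ([0.576661] and pressure switch): 1 − (1 − 0.576661)(1 − 0.914846) = 0.9640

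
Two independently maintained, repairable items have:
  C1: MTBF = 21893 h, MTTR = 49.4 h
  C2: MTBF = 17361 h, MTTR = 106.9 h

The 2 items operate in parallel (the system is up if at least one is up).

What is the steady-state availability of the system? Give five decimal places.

0.99999

A(C1) = MTBF/(MTBF+MTTR) = 21893/(21893+49.4) = 0.997749
A(C2) = MTBF/(MTBF+MTTR) = 17361/(17361+106.9) = 0.993880
Parallel availability: 1 − (1 − 0.997749)(1 − 0.993880) = 0.99999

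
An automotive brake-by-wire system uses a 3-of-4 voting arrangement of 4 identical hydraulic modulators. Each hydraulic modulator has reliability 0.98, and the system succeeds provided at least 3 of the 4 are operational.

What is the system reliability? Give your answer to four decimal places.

R = Σ_{i=3}^{4} C(4,i) p^i (1−p)^{4−i} with p = 0.98
C(4,3)·0.98^3·0.02^1 = 0.075295
C(4,4)·0.98^4·0.02^0 = 0.922368
Sum = 0.9977

0.9977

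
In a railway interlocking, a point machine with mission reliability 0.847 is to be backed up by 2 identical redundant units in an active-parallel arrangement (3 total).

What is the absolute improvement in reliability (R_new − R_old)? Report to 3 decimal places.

R_before = 0.847
R_after = 1 − (1 − 0.847)^3 = 0.996
ΔR = 0.996 − 0.847 = 0.149

0.149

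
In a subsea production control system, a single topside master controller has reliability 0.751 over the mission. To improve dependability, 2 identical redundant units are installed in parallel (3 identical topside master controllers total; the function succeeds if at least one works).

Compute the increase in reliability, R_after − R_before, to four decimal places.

0.2336

R_before = 0.751
R_after = 1 − (1 − 0.751)^3 = 0.9846
ΔR = 0.9846 − 0.751 = 0.2336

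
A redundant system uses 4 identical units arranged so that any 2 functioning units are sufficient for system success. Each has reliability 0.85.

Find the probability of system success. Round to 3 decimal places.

R = Σ_{i=2}^{4} C(4,i) p^i (1−p)^{4−i} with p = 0.85
C(4,2)·0.85^2·0.15^2 = 0.09754
C(4,3)·0.85^3·0.15^1 = 0.36848
C(4,4)·0.85^4·0.15^0 = 0.52201
Sum = 0.988

0.988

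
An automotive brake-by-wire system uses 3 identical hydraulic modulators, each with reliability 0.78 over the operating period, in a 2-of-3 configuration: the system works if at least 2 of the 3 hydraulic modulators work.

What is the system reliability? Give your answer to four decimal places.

R = Σ_{i=2}^{3} C(3,i) p^i (1−p)^{3−i} with p = 0.78
C(3,2)·0.78^2·0.22^1 = 0.401544
C(3,3)·0.78^3·0.22^0 = 0.474552
Sum = 0.8761

0.8761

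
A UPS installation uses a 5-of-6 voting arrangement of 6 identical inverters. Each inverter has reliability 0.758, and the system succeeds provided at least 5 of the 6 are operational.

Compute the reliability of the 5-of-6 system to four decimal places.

0.5530

R = Σ_{i=5}^{6} C(6,i) p^i (1−p)^{6−i} with p = 0.758
C(6,5)·0.758^5·0.242^1 = 0.363340
C(6,6)·0.758^6·0.242^0 = 0.189677
Sum = 0.5530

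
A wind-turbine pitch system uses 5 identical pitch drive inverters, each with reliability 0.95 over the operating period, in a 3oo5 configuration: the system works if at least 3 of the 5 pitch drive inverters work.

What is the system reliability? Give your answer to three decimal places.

R = Σ_{i=3}^{5} C(5,i) p^i (1−p)^{5−i} with p = 0.95
C(5,3)·0.95^3·0.05^2 = 0.02143
C(5,4)·0.95^4·0.05^1 = 0.20363
C(5,5)·0.95^5·0.05^0 = 0.77378
Sum = 0.999

0.999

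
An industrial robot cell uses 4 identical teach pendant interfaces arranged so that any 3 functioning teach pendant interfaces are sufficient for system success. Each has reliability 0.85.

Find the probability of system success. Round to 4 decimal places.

0.8905

R = Σ_{i=3}^{4} C(4,i) p^i (1−p)^{4−i} with p = 0.85
C(4,3)·0.85^3·0.15^1 = 0.368475
C(4,4)·0.85^4·0.15^0 = 0.522006
Sum = 0.8905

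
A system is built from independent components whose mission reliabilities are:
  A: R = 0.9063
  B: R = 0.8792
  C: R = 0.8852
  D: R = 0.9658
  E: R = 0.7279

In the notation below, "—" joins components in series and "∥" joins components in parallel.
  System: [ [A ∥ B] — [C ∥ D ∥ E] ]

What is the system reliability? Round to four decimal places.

0.9876

Parallel (A and B): 1 − (1 − 0.906300)(1 − 0.879200) = 0.988681
Parallel (C, D, and E): 1 − (1 − 0.885200)(1 − 0.965800)(1 − 0.727900) = 0.998932
Series ([0.988681] and [0.998932]): 0.988681 × 0.998932 = 0.9876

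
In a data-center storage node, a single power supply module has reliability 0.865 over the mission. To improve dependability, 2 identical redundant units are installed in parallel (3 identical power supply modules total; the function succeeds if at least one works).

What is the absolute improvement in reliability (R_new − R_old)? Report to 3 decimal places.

R_before = 0.865
R_after = 1 − (1 − 0.865)^3 = 0.998
ΔR = 0.998 − 0.865 = 0.133

0.133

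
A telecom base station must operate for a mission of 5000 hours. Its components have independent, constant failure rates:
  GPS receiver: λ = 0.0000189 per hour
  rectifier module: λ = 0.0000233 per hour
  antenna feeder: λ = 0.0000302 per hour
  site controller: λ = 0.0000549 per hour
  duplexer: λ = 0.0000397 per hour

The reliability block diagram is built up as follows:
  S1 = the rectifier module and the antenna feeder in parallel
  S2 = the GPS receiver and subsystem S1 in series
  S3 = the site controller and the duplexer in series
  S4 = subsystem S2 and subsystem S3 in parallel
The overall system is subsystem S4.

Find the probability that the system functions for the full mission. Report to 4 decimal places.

R(GPS receiver) = exp(−0.0000189 × 5000) = 0.909828
R(rectifier module) = exp(−0.0000233 × 5000) = 0.890030
R(antenna feeder) = exp(−0.0000302 × 5000) = 0.859848
R(site controller) = exp(−0.0000549 × 5000) = 0.759952
R(duplexer) = exp(−0.0000397 × 5000) = 0.819960
Parallel (rectifier module and antenna feeder): 1 − (1 − 0.890030)(1 − 0.859848) = 0.984587
Series (GPS receiver and [0.984587]): 0.909828 × 0.984587 = 0.895805
Series (site controller and duplexer): 0.759952 × 0.819960 = 0.623130
Parallel ([0.895805] and [0.623130]): 1 − (1 − 0.895805)(1 − 0.623130) = 0.9607

0.9607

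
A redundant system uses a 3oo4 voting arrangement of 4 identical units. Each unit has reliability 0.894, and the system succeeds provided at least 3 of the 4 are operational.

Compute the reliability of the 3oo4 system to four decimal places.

R = Σ_{i=3}^{4} C(4,i) p^i (1−p)^{4−i} with p = 0.894
C(4,3)·0.894^3·0.106^1 = 0.302955
C(4,4)·0.894^4·0.106^0 = 0.638778
Sum = 0.9417

0.9417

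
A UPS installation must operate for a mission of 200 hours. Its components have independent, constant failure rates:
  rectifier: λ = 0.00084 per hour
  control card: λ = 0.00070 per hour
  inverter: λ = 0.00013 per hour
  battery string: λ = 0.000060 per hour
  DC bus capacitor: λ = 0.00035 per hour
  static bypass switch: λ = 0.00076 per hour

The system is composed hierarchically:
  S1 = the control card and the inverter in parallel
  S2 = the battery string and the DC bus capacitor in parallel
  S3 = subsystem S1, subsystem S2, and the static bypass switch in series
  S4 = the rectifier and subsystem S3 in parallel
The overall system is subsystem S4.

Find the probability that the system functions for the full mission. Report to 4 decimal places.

R(rectifier) = exp(−0.00084 × 200) = 0.845354
R(control card) = exp(−0.00070 × 200) = 0.869358
R(inverter) = exp(−0.00013 × 200) = 0.974335
R(battery string) = exp(−0.000060 × 200) = 0.988072
R(DC bus capacitor) = exp(−0.00035 × 200) = 0.932394
R(static bypass switch) = exp(−0.00076 × 200) = 0.858988
Parallel (control card and inverter): 1 − (1 − 0.869358)(1 − 0.974335) = 0.996647
Parallel (battery string and DC bus capacitor): 1 − (1 − 0.988072)(1 − 0.932394) = 0.999194
Series ([0.996647], [0.999194], and static bypass switch): 0.996647 × 0.999194 × 0.858988 = 0.855418
Parallel (rectifier and [0.855418]): 1 − (1 − 0.845354)(1 − 0.855418) = 0.9776

0.9776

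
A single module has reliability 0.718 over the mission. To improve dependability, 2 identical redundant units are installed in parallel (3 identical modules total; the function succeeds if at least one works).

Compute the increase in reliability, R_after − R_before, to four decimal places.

0.2596

R_before = 0.718
R_after = 1 − (1 − 0.718)^3 = 0.9776
ΔR = 0.9776 − 0.718 = 0.2596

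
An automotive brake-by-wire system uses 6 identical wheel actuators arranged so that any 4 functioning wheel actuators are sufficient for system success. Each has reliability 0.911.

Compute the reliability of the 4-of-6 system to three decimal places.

0.989

R = Σ_{i=4}^{6} C(6,i) p^i (1−p)^{6−i} with p = 0.911
C(6,4)·0.911^4·0.089^2 = 0.08184
C(6,5)·0.911^5·0.089^1 = 0.33507
C(6,6)·0.911^6·0.089^0 = 0.57162
Sum = 0.989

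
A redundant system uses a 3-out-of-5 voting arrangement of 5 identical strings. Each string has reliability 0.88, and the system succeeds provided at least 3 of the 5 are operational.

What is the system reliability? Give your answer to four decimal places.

R = Σ_{i=3}^{5} C(5,i) p^i (1−p)^{5−i} with p = 0.88
C(5,3)·0.88^3·0.12^2 = 0.098132
C(5,4)·0.88^4·0.12^1 = 0.359817
C(5,5)·0.88^5·0.12^0 = 0.527732
Sum = 0.9857

0.9857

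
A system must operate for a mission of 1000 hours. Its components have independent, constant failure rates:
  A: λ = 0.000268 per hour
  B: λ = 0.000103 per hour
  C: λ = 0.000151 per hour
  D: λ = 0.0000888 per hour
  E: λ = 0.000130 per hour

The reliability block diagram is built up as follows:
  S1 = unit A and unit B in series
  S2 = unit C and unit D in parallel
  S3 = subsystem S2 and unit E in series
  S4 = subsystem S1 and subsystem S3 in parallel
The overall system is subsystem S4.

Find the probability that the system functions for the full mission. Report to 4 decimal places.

0.9590

R(A) = exp(−0.000268 × 1000) = 0.764908
R(B) = exp(−0.000103 × 1000) = 0.902127
R(C) = exp(−0.000151 × 1000) = 0.859848
R(D) = exp(−0.0000888 × 1000) = 0.915029
R(E) = exp(−0.000130 × 1000) = 0.878095
Series (A and B): 0.764908 × 0.902127 = 0.690044
Parallel (C and D): 1 − (1 − 0.859848)(1 − 0.915029) = 0.988091
Series ([0.988091] and E): 0.988091 × 0.878095 = 0.867638
Parallel ([0.690044] and [0.867638]): 1 − (1 − 0.690044)(1 − 0.867638) = 0.9590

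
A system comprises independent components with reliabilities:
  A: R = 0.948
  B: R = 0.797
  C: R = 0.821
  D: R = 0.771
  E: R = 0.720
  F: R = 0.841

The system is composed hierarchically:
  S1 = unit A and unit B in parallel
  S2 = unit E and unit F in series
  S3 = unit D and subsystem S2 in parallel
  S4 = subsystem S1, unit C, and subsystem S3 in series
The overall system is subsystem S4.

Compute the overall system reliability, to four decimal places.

Parallel (A and B): 1 − (1 − 0.948000)(1 − 0.797000) = 0.989444
Series (E and F): 0.720000 × 0.841000 = 0.605520
Parallel (D and [0.605520]): 1 − (1 − 0.771000)(1 − 0.605520) = 0.909664
Series ([0.989444], C, and [0.909664]): 0.989444 × 0.821000 × 0.909664 = 0.7390

0.7390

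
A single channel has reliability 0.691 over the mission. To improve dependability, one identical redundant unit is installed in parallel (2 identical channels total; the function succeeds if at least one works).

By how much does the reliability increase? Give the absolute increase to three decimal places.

0.214

R_before = 0.691
R_after = 1 − (1 − 0.691)^2 = 0.905
ΔR = 0.905 − 0.691 = 0.214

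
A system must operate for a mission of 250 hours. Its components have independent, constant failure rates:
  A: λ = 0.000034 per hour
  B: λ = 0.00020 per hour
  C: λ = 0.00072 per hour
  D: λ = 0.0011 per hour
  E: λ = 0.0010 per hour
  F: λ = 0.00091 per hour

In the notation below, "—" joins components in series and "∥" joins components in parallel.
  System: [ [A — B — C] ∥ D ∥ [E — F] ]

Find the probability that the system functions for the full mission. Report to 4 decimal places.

R(A) = exp(−0.000034 × 250) = 0.991536
R(B) = exp(−0.00020 × 250) = 0.951229
R(C) = exp(−0.00072 × 250) = 0.835270
R(D) = exp(−0.0011 × 250) = 0.759572
R(E) = exp(−0.0010 × 250) = 0.778801
R(F) = exp(−0.00091 × 250) = 0.796522
Series (A, B, and C): 0.991536 × 0.951229 × 0.835270 = 0.787808
Series (E and F): 0.778801 × 0.796522 = 0.620332
Parallel ([0.787808], D, and [0.620332]): 1 − (1 − 0.787808)(1 − 0.759572)(1 − 0.620332) = 0.9806

0.9806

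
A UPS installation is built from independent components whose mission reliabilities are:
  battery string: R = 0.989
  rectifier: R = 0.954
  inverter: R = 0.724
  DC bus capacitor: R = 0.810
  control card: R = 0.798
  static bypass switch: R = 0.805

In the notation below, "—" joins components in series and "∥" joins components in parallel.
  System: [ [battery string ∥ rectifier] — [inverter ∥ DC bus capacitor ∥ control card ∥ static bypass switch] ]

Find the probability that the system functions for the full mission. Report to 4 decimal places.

Parallel (battery string and rectifier): 1 − (1 − 0.989000)(1 − 0.954000) = 0.999494
Parallel (inverter, DC bus capacitor, control card, and static bypass switch): 1 − (1 − 0.724000)(1 − 0.810000)(1 − 0.798000)(1 − 0.805000) = 0.997934
Series ([0.999494] and [0.997934]): 0.999494 × 0.997934 = 0.9974

0.9974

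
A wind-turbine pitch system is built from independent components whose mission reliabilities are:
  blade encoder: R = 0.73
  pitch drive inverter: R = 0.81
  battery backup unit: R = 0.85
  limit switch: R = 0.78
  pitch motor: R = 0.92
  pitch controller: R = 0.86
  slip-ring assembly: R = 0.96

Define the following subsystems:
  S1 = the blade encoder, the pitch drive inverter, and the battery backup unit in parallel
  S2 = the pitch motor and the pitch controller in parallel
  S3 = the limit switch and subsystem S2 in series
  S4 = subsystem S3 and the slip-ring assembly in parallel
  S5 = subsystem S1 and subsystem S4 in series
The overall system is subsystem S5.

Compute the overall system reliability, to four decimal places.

Parallel (blade encoder, pitch drive inverter, and battery backup unit): 1 − (1 − 0.730000)(1 − 0.810000)(1 − 0.850000) = 0.992305
Parallel (pitch motor and pitch controller): 1 − (1 − 0.920000)(1 − 0.860000) = 0.988800
Series (limit switch and [0.988800]): 0.780000 × 0.988800 = 0.771264
Parallel ([0.771264] and slip-ring assembly): 1 − (1 − 0.771264)(1 − 0.960000) = 0.990851
Series ([0.992305] and [0.990851]): 0.992305 × 0.990851 = 0.9832

0.9832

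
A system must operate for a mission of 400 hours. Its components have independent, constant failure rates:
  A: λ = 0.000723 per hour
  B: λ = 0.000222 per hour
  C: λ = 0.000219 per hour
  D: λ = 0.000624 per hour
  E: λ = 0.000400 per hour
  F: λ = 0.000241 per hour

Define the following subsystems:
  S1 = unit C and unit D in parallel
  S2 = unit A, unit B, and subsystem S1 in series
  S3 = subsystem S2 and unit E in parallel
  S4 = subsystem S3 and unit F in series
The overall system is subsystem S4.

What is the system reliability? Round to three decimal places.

0.864

R(A) = exp(−0.000723 × 400) = 0.74886
R(B) = exp(−0.000222 × 400) = 0.91503
R(C) = exp(−0.000219 × 400) = 0.91613
R(D) = exp(−0.000624 × 400) = 0.77911
R(E) = exp(−0.000400 × 400) = 0.85214
R(F) = exp(−0.000241 × 400) = 0.90810
Parallel (C and D): 1 − (1 − 0.91613)(1 − 0.77911) = 0.98147
Series (A, B, and [0.98147]): 0.74886 × 0.91503 × 0.98147 = 0.67253
Parallel ([0.67253] and E): 1 − (1 − 0.67253)(1 − 0.85214) = 0.95158
Series ([0.95158] and F): 0.95158 × 0.90810 = 0.864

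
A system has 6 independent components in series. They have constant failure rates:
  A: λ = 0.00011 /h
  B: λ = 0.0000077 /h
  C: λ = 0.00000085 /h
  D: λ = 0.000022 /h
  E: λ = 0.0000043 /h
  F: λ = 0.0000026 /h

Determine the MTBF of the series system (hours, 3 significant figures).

6780

Series of exponential components: λ_sys = Σ λ_i
λ_sys = 0.00011 + 0.0000077 + 0.00000085 + 0.000022 + 0.0000043 + 0.0000026 = 1.4745e-04 /h
MTBF = 1 / λ_sys = 6780 h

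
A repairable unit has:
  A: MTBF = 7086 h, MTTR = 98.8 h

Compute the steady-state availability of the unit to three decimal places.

0.986

A(A) = MTBF/(MTBF+MTTR) = 7086/(7086+98.8) = 0.986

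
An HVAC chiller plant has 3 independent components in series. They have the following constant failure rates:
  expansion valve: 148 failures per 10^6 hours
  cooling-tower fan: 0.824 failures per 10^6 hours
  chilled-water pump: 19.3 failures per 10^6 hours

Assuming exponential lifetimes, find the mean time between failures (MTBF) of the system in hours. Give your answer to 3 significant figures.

5950

Series of exponential components: λ_sys = Σ λ_i
λ_sys = 0.000148 + 0.000000824 + 0.0000193 = 1.6812e-04 /h
MTBF = 1 / λ_sys = 5950 h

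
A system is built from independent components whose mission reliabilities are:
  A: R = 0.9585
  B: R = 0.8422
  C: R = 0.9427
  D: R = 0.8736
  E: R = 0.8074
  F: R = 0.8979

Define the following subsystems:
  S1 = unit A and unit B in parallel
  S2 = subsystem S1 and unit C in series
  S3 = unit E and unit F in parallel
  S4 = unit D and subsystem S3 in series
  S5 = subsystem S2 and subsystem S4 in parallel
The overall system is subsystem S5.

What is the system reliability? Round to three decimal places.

0.991

Parallel (A and B): 1 − (1 − 0.95850)(1 − 0.84220) = 0.99345
Series ([0.99345] and C): 0.99345 × 0.94270 = 0.93653
Parallel (E and F): 1 − (1 − 0.80740)(1 − 0.89790) = 0.98034
Series (D and [0.98034]): 0.87360 × 0.98034 = 0.85643
Parallel ([0.93653] and [0.85643]): 1 − (1 − 0.93653)(1 − 0.85643) = 0.991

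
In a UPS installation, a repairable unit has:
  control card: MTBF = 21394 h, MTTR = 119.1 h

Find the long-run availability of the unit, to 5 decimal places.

0.99446

A(control card) = MTBF/(MTBF+MTTR) = 21394/(21394+119.1) = 0.99446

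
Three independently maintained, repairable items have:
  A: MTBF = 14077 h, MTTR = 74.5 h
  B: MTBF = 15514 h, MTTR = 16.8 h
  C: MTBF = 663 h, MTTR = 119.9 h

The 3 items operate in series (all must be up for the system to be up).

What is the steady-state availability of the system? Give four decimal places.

0.8415

A(A) = MTBF/(MTBF+MTTR) = 14077/(14077+74.5) = 0.994736
A(B) = MTBF/(MTBF+MTTR) = 15514/(15514+16.8) = 0.998918
A(C) = MTBF/(MTBF+MTTR) = 663/(663+119.9) = 0.846851
Series availability: 0.994736 × 0.998918 × 0.846851 = 0.8415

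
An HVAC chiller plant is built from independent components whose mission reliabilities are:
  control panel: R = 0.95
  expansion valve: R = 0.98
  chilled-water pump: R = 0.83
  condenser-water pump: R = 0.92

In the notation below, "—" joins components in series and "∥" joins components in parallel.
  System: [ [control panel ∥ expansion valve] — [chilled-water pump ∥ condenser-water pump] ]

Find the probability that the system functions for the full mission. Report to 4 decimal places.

Parallel (control panel and expansion valve): 1 − (1 − 0.950000)(1 − 0.980000) = 0.999000
Parallel (chilled-water pump and condenser-water pump): 1 − (1 − 0.830000)(1 − 0.920000) = 0.986400
Series ([0.999000] and [0.986400]): 0.999000 × 0.986400 = 0.9854

0.9854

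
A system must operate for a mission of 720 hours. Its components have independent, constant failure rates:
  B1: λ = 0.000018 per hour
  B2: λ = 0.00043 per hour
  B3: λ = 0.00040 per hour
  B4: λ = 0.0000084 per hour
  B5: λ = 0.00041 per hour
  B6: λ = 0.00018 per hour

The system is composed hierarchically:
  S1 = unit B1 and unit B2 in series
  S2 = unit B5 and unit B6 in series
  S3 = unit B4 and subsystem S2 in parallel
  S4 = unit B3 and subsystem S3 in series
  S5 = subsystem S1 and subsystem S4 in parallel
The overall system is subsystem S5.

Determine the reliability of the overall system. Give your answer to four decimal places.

R(B1) = exp(−0.000018 × 720) = 0.987124
R(B2) = exp(−0.00043 × 720) = 0.733740
R(B3) = exp(−0.00040 × 720) = 0.749762
R(B4) = exp(−0.0000084 × 720) = 0.993970
R(B5) = exp(−0.00041 × 720) = 0.744383
R(B6) = exp(−0.00018 × 720) = 0.878447
Series (B1 and B2): 0.987124 × 0.733740 = 0.724292
Series (B5 and B6): 0.744383 × 0.878447 = 0.653901
Parallel (B4 and [0.653901]): 1 − (1 − 0.993970)(1 − 0.653901) = 0.997913
Series (B3 and [0.997913]): 0.749762 × 0.997913 = 0.748197
Parallel ([0.724292] and [0.748197]): 1 − (1 − 0.724292)(1 − 0.748197) = 0.9306

0.9306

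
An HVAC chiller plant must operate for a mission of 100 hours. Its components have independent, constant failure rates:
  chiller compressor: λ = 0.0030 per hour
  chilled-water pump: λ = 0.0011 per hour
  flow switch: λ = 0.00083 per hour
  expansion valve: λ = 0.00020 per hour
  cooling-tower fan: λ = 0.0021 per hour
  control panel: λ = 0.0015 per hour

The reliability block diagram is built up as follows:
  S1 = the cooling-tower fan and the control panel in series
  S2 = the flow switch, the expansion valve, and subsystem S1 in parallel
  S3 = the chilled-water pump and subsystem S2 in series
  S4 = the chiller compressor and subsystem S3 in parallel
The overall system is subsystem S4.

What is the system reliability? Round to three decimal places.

R(chiller compressor) = exp(−0.0030 × 100) = 0.74082
R(chilled-water pump) = exp(−0.0011 × 100) = 0.89583
R(flow switch) = exp(−0.00083 × 100) = 0.92035
R(expansion valve) = exp(−0.00020 × 100) = 0.98020
R(cooling-tower fan) = exp(−0.0021 × 100) = 0.81058
R(control panel) = exp(−0.0015 × 100) = 0.86071
Series (cooling-tower fan and control panel): 0.81058 × 0.86071 = 0.69767
Parallel (flow switch, expansion valve, and [0.69767]): 1 − (1 − 0.92035)(1 − 0.98020)(1 − 0.69767) = 0.99952
Series (chilled-water pump and [0.99952]): 0.89583 × 0.99952 = 0.89540
Parallel (chiller compressor and [0.89540]): 1 − (1 − 0.74082)(1 − 0.89540) = 0.973

0.973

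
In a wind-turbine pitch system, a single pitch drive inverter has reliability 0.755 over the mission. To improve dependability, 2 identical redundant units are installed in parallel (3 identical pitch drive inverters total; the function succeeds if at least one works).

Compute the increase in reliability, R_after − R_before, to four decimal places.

R_before = 0.755
R_after = 1 − (1 − 0.755)^3 = 0.9853
ΔR = 0.9853 − 0.755 = 0.2303

0.2303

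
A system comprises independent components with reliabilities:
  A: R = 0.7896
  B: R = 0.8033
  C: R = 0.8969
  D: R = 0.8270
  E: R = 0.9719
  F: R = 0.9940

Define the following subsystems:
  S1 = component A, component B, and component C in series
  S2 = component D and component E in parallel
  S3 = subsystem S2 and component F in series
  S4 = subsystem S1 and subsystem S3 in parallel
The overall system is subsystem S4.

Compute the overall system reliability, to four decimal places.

Series (A, B, and C): 0.789600 × 0.803300 × 0.896900 = 0.568891
Parallel (D and E): 1 − (1 − 0.827000)(1 − 0.971900) = 0.995139
Series ([0.995139] and F): 0.995139 × 0.994000 = 0.989168
Parallel ([0.568891] and [0.989168]): 1 − (1 − 0.568891)(1 − 0.989168) = 0.9953

0.9953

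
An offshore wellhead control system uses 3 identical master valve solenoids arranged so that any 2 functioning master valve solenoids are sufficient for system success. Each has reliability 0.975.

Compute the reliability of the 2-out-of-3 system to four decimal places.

0.9982

R = Σ_{i=2}^{3} C(3,i) p^i (1−p)^{3−i} with p = 0.975
C(3,2)·0.975^2·0.025^1 = 0.071297
C(3,3)·0.975^3·0.025^0 = 0.926859
Sum = 0.9982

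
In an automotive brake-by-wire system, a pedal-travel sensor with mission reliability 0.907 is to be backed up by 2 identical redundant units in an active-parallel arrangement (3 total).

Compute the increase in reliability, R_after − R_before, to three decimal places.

0.092

R_before = 0.907
R_after = 1 − (1 − 0.907)^3 = 0.999
ΔR = 0.999 − 0.907 = 0.092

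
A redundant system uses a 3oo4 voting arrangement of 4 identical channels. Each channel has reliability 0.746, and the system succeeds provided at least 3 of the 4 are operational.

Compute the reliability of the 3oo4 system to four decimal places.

0.7315

R = Σ_{i=3}^{4} C(4,i) p^i (1−p)^{4−i} with p = 0.746
C(4,3)·0.746^3·0.254^1 = 0.421804
C(4,4)·0.746^4·0.254^0 = 0.309710
Sum = 0.7315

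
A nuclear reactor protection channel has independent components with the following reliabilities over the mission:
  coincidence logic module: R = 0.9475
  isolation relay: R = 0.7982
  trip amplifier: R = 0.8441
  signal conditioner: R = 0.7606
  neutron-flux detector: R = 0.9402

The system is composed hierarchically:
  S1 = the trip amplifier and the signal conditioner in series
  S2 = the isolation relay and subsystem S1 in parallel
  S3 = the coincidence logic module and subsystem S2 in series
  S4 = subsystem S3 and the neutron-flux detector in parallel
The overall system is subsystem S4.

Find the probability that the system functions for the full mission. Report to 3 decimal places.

0.993

Series (trip amplifier and signal conditioner): 0.84410 × 0.76060 = 0.64202
Parallel (isolation relay and [0.64202]): 1 − (1 − 0.79820)(1 − 0.64202) = 0.92776
Series (coincidence logic module and [0.92776]): 0.94750 × 0.92776 = 0.87905
Parallel ([0.87905] and neutron-flux detector): 1 − (1 − 0.87905)(1 − 0.94020) = 0.993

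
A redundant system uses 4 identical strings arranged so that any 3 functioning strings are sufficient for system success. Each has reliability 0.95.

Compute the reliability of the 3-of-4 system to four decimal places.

R = Σ_{i=3}^{4} C(4,i) p^i (1−p)^{4−i} with p = 0.95
C(4,3)·0.95^3·0.05^1 = 0.171475
C(4,4)·0.95^4·0.05^0 = 0.814506
Sum = 0.9860

0.9860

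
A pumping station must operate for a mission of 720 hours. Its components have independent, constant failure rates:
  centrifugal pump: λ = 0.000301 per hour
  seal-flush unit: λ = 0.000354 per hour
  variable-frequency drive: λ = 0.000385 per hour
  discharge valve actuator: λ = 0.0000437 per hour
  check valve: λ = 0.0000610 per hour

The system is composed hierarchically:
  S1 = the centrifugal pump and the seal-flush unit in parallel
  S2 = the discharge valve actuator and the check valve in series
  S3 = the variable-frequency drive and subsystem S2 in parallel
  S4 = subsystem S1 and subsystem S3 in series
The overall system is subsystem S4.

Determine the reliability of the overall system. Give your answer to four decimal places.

R(centrifugal pump) = exp(−0.000301 × 720) = 0.805155
R(seal-flush unit) = exp(−0.000354 × 720) = 0.775009
R(variable-frequency drive) = exp(−0.000385 × 720) = 0.757903
R(discharge valve actuator) = exp(−0.0000437 × 720) = 0.969026
R(check valve) = exp(−0.0000610 × 720) = 0.957031
Parallel (centrifugal pump and seal-flush unit): 1 − (1 − 0.805155)(1 − 0.775009) = 0.956162
Series (discharge valve actuator and check valve): 0.969026 × 0.957031 = 0.927388
Parallel (variable-frequency drive and [0.927388]): 1 − (1 − 0.757903)(1 − 0.927388) = 0.982421
Series ([0.956162] and [0.982421]): 0.956162 × 0.982421 = 0.9394

0.9394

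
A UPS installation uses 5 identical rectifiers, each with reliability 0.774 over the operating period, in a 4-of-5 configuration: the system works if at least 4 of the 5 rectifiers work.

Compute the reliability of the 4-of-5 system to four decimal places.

R = Σ_{i=4}^{5} C(5,i) p^i (1−p)^{5−i} with p = 0.774
C(5,4)·0.774^4·0.226^1 = 0.405548
C(5,5)·0.774^5·0.226^0 = 0.277782
Sum = 0.6833

0.6833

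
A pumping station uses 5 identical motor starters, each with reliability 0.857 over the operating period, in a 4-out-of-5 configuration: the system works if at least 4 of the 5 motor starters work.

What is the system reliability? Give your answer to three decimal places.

R = Σ_{i=4}^{5} C(5,i) p^i (1−p)^{5−i} with p = 0.857
C(5,4)·0.857^4·0.143^1 = 0.38568
C(5,5)·0.857^5·0.143^0 = 0.46228
Sum = 0.848

0.848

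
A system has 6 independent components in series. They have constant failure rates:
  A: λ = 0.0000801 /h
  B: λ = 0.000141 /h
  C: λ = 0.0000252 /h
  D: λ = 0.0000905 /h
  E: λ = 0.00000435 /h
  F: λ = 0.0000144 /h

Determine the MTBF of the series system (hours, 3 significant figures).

Series of exponential components: λ_sys = Σ λ_i
λ_sys = 0.0000801 + 0.000141 + 0.0000252 + 0.0000905 + 0.00000435 + 0.0000144 = 3.5555e-04 /h
MTBF = 1 / λ_sys = 2810 h

2810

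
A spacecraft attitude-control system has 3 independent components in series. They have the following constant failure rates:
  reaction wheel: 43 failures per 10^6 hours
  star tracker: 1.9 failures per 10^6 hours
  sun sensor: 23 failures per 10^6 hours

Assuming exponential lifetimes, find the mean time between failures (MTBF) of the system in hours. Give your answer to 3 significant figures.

Series of exponential components: λ_sys = Σ λ_i
λ_sys = 0.000043 + 0.0000019 + 0.000023 = 6.7900e-05 /h
MTBF = 1 / λ_sys = 14700 h

14700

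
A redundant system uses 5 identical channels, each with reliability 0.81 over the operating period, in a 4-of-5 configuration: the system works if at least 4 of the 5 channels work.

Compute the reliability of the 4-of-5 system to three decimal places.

R = Σ_{i=4}^{5} C(5,i) p^i (1−p)^{5−i} with p = 0.81
C(5,4)·0.81^4·0.19^1 = 0.40894
C(5,5)·0.81^5·0.19^0 = 0.34868
Sum = 0.758

0.758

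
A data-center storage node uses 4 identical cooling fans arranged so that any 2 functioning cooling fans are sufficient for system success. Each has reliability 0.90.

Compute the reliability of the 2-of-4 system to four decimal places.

0.9963

R = Σ_{i=2}^{4} C(4,i) p^i (1−p)^{4−i} with p = 0.90
C(4,2)·0.90^2·0.10^2 = 0.048600
C(4,3)·0.90^3·0.10^1 = 0.291600
C(4,4)·0.90^4·0.10^0 = 0.656100
Sum = 0.9963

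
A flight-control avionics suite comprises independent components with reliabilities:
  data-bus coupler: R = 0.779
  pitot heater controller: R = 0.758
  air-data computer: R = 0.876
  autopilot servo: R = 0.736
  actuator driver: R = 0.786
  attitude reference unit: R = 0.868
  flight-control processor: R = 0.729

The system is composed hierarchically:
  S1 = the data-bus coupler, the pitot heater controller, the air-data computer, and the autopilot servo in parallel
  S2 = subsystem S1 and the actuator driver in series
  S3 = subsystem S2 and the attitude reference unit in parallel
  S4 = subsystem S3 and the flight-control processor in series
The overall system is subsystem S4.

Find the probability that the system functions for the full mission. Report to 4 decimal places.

0.7083

Parallel (data-bus coupler, pitot heater controller, air-data computer, and autopilot servo): 1 − (1 − 0.779000)(1 − 0.758000)(1 − 0.876000)(1 − 0.736000) = 0.998249
Series ([0.998249] and actuator driver): 0.998249 × 0.786000 = 0.784624
Parallel ([0.784624] and attitude reference unit): 1 − (1 − 0.784624)(1 − 0.868000) = 0.971570
Series ([0.971570] and flight-control processor): 0.971570 × 0.729000 = 0.7083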